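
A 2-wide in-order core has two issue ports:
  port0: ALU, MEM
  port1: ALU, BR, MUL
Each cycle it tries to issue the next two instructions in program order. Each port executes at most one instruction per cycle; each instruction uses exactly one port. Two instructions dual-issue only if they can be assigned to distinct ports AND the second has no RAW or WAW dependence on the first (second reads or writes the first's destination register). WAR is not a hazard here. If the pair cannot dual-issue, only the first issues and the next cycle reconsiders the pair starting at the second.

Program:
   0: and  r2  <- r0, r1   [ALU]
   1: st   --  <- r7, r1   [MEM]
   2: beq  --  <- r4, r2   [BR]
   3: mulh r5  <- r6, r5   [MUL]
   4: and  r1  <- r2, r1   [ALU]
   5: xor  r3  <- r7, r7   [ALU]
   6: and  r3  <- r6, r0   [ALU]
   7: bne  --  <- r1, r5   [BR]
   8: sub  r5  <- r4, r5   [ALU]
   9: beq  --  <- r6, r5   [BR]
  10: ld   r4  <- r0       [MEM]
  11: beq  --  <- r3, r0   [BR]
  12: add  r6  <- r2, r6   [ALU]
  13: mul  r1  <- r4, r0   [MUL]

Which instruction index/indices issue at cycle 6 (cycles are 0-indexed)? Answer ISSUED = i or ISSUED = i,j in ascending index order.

[0] i0,i1  and/st  -- pair
[1] i2  beq  -- no-port BR/MUL
[2] i3,i4  mulh/and  -- pair
[3] i5  xor  -- WAW r3
[4] i6,i7  and/bne  -- pair
[5] i8  sub  -- RAW r5
[6] i9,i10  beq/ld  -- pair
[7] i11,i12  beq/add  -- pair
[8] i13  mul  -- tail

ISSUED = 9,10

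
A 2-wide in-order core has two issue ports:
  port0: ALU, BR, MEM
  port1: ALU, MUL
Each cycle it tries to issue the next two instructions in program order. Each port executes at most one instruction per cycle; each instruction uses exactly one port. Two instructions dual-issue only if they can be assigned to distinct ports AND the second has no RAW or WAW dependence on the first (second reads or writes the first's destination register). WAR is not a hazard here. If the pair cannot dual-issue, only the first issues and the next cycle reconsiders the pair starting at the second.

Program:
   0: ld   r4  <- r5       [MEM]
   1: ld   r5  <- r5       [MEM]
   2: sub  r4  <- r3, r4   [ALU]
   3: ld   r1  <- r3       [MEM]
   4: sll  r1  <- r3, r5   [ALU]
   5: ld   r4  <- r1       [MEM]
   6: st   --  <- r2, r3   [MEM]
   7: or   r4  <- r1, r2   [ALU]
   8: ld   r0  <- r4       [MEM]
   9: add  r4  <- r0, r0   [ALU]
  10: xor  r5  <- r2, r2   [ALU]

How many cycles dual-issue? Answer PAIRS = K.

t=0 i0:ld.MEM ; no-port MEM/MEM
t=1 i1+i2:ld.MEM/sub.ALU ; dual
t=2 i3:ld.MEM ; WAW r1
t=3 i4:sll.ALU ; RAW r1
t=4 i5:ld.MEM ; no-port MEM/MEM
t=5 i6+i7:st.MEM/or.ALU ; dual
t=6 i8:ld.MEM ; RAW r0
t=7 i9+i10:add.ALU/xor.ALU ; dual

PAIRS = 3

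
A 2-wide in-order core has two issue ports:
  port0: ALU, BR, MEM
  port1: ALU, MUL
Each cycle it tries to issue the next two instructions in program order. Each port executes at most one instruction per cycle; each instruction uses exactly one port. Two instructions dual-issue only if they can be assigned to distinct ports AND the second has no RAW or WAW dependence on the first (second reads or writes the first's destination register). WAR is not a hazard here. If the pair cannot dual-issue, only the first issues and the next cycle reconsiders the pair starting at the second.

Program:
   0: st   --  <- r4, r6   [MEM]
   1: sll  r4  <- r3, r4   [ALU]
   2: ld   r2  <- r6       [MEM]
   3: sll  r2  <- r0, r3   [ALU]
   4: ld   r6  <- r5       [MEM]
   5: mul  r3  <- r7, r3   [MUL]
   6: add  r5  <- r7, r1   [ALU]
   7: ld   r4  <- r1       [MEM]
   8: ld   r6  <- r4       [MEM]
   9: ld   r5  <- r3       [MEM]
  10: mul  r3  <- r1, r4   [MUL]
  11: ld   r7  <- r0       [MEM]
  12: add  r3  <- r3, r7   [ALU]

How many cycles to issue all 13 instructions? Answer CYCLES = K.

CYCLES = 9

t=0 i0&i1:st.MEM+sll.ALU ; 2-wide
t=1 i2:ld.MEM ; WAW r2
t=2 i3&i4:sll.ALU+ld.MEM ; 2-wide
t=3 i5&i6:mul.MUL+add.ALU ; 2-wide
t=4 i7:ld.MEM ; no-port MEM/MEM
t=5 i8:ld.MEM ; no-port MEM/MEM
t=6 i9&i10:ld.MEM+mul.MUL ; 2-wide
t=7 i11:ld.MEM ; RAW r7
t=8 i12:add.ALU ; tail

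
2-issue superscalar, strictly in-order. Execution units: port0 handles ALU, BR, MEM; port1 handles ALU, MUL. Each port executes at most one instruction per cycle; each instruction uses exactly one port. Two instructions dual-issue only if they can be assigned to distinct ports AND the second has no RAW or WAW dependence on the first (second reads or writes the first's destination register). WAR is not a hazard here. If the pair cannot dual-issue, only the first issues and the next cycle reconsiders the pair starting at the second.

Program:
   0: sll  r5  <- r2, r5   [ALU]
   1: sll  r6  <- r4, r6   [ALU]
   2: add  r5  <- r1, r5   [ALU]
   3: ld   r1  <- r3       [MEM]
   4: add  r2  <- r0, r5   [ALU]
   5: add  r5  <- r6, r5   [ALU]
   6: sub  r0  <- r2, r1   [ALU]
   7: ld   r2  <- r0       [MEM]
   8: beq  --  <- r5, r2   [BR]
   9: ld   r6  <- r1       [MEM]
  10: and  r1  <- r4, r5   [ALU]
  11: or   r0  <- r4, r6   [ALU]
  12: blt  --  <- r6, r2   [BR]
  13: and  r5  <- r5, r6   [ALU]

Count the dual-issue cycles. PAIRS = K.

0. sll;sll @i0&i1  | pair
1. add;ld @i2&i3  | pair
2. add;add @i4&i5  | pair
3. sub @i6  | RAW r0
4. ld @i7  | no-port MEM/BR
5. beq @i8  | no-port BR/MEM
6. ld;and @i9&i10  | pair
7. or;blt @i11&i12  | pair
8. and @i13  | tail

PAIRS = 5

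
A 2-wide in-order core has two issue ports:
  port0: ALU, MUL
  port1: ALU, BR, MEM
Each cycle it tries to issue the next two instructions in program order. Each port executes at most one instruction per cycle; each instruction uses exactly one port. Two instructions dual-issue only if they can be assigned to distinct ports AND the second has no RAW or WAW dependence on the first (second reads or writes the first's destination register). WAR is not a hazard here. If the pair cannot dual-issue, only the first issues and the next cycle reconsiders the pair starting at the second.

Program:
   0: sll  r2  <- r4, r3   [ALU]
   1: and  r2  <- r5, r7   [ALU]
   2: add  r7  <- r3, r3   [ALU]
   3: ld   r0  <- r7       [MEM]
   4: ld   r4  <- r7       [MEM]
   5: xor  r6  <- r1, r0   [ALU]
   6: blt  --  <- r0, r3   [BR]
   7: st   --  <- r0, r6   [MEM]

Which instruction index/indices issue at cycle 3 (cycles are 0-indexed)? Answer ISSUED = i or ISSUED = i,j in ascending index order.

ISSUED = 4,5

0. sll @i0  | WAW r2
1. and+add @i1+i2  | dual
2. ld @i3  | no-port MEM/MEM
3. ld+xor @i4+i5  | dual
4. blt @i6  | no-port BR/MEM
5. st @i7  | tail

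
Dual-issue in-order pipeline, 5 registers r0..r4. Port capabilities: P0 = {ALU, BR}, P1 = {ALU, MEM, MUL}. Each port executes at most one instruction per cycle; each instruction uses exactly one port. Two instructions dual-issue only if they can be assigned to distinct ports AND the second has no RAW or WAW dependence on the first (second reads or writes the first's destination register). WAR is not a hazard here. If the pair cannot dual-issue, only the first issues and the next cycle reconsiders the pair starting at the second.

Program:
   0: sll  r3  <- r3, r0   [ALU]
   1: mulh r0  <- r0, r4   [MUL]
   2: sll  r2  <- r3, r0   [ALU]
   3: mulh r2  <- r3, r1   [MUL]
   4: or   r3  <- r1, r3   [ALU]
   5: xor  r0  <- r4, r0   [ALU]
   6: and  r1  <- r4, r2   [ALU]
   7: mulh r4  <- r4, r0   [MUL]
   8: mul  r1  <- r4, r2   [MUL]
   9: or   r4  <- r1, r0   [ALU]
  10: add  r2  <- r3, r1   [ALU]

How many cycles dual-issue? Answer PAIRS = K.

  cy0 -> i0+i1 (sll.ALU/mulh.MUL) pair
  cy1 -> i2 (sll.ALU) WAW r2
  cy2 -> i3+i4 (mulh.MUL/or.ALU) pair
  cy3 -> i5+i6 (xor.ALU/and.ALU) pair
  cy4 -> i7 (mulh.MUL) no-port MUL/MUL
  cy5 -> i8 (mul.MUL) RAW r1
  cy6 -> i9+i10 (or.ALU/add.ALU) pair

PAIRS = 4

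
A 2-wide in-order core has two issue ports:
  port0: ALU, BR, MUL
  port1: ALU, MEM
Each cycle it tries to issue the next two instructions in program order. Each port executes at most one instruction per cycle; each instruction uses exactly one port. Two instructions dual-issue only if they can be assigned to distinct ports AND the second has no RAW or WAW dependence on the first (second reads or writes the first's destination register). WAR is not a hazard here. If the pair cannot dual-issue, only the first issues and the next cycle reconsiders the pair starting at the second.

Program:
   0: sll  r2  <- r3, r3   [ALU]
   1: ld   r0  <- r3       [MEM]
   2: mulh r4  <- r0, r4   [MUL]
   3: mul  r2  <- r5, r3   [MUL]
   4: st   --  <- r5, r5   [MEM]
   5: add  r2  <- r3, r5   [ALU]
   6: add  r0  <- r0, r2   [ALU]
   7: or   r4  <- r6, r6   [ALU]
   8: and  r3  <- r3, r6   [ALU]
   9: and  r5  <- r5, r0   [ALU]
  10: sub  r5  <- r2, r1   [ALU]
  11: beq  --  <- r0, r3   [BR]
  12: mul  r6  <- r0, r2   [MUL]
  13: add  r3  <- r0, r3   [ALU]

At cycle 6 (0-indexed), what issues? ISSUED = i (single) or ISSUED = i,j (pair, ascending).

ISSUED = 10,11

c0: i0,i1 sll.ALU+ld.MEM  pair
c1: i2 mulh.MUL  no-port MUL/MUL
c2: i3,i4 mul.MUL+st.MEM  pair
c3: i5 add.ALU  RAW r2
c4: i6,i7 add.ALU+or.ALU  pair
c5: i8,i9 and.ALU+and.ALU  pair
c6: i10,i11 sub.ALU+beq.BR  pair
c7: i12,i13 mul.MUL+add.ALU  pair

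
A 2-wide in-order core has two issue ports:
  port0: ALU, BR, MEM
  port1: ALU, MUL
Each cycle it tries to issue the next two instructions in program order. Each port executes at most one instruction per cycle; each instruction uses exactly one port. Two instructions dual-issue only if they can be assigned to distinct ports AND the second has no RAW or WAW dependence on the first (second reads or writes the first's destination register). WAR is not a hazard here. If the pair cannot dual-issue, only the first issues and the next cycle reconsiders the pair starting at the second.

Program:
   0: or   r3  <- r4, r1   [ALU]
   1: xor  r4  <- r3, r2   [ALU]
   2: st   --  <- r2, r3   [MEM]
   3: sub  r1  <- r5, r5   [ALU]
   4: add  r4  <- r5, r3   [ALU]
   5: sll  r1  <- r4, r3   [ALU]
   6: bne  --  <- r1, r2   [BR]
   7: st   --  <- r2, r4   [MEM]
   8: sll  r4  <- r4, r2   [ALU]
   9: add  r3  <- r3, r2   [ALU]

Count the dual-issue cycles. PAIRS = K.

t=0 i0:or.ALU ; RAW r3
t=1 i1&i2:xor.ALU;st.MEM ; dual
t=2 i3&i4:sub.ALU;add.ALU ; dual
t=3 i5:sll.ALU ; RAW r1
t=4 i6:bne.BR ; no-port BR/MEM
t=5 i7&i8:st.MEM;sll.ALU ; dual
t=6 i9:add.ALU ; tail

PAIRS = 3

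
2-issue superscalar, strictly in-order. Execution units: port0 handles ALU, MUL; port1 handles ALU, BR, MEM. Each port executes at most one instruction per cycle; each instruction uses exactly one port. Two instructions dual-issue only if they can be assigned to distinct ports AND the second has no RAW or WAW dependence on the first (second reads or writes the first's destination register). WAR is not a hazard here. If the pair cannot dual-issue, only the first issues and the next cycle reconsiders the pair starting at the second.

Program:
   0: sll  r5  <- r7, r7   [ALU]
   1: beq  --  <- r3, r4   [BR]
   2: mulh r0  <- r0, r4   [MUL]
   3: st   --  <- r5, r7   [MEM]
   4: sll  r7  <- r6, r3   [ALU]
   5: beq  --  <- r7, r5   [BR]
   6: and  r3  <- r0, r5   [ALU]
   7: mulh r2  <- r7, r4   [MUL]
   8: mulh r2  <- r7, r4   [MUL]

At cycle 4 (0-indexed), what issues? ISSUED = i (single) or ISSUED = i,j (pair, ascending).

  cy0 -> i0&i1 (sll/beq) dual
  cy1 -> i2&i3 (mulh/st) dual
  cy2 -> i4 (sll) RAW r7
  cy3 -> i5&i6 (beq/and) dual
  cy4 -> i7 (mulh) no-port MUL/MUL
  cy5 -> i8 (mulh) tail

ISSUED = 7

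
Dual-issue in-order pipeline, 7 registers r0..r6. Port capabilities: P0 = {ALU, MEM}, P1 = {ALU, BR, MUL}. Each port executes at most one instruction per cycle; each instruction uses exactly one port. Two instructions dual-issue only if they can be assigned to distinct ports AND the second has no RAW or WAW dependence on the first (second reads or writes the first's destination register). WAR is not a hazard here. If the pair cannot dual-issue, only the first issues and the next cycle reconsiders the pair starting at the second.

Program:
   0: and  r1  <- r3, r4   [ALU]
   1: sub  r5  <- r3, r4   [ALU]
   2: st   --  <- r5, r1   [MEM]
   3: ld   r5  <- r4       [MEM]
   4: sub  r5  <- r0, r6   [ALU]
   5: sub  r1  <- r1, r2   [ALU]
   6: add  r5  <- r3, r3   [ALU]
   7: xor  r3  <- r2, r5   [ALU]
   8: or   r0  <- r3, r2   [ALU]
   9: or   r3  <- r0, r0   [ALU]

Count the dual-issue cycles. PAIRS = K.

c0: i0/i1 and.ALU sub.ALU  dual
c1: i2 st.MEM  no-port MEM/MEM
c2: i3 ld.MEM  WAW r5
c3: i4/i5 sub.ALU sub.ALU  dual
c4: i6 add.ALU  RAW r5
c5: i7 xor.ALU  RAW r3
c6: i8 or.ALU  RAW r0
c7: i9 or.ALU  tail

PAIRS = 2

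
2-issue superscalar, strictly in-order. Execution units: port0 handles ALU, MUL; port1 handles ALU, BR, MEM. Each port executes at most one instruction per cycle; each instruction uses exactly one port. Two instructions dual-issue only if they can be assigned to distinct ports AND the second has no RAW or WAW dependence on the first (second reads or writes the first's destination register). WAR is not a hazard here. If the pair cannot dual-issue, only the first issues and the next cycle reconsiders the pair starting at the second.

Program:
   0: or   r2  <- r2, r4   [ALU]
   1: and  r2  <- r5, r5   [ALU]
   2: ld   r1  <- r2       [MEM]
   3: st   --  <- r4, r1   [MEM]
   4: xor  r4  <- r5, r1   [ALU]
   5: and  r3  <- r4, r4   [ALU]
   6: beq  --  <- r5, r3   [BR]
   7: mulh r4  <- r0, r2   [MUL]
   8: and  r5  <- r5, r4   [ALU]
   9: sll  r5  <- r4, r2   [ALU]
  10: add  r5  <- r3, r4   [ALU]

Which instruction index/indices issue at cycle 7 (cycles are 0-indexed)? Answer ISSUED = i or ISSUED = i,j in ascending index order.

ISSUED = 9

[0] i0  or.ALU  -- WAW r2
[1] i1  and.ALU  -- RAW r2
[2] i2  ld.MEM  -- no-port MEM/MEM
[3] i3/i4  st.MEM;xor.ALU  -- pair
[4] i5  and.ALU  -- RAW r3
[5] i6/i7  beq.BR;mulh.MUL  -- pair
[6] i8  and.ALU  -- WAW r5
[7] i9  sll.ALU  -- WAW r5
[8] i10  add.ALU  -- tail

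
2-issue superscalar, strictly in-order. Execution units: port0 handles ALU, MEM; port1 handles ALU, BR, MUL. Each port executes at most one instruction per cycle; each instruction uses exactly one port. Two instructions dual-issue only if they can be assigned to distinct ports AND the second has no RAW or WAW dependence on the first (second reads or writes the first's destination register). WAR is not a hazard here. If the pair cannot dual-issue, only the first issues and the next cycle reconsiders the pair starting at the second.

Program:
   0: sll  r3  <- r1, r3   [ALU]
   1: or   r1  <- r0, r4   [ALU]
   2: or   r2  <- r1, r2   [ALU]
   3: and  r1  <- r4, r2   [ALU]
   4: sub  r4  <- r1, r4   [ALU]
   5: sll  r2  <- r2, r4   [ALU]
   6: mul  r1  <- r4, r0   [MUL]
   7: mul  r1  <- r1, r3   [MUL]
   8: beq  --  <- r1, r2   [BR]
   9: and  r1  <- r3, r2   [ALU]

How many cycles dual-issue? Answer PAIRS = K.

PAIRS = 3

#0 head=0: sll.ALU+or.ALU i0,i1 2-wide
#1 head=2: or.ALU i2 RAW r2
#2 head=3: and.ALU i3 RAW r1
#3 head=4: sub.ALU i4 RAW r4
#4 head=5: sll.ALU+mul.MUL i5,i6 2-wide
#5 head=7: mul.MUL i7 no-port MUL/BR
#6 head=8: beq.BR+and.ALU i8,i9 2-wide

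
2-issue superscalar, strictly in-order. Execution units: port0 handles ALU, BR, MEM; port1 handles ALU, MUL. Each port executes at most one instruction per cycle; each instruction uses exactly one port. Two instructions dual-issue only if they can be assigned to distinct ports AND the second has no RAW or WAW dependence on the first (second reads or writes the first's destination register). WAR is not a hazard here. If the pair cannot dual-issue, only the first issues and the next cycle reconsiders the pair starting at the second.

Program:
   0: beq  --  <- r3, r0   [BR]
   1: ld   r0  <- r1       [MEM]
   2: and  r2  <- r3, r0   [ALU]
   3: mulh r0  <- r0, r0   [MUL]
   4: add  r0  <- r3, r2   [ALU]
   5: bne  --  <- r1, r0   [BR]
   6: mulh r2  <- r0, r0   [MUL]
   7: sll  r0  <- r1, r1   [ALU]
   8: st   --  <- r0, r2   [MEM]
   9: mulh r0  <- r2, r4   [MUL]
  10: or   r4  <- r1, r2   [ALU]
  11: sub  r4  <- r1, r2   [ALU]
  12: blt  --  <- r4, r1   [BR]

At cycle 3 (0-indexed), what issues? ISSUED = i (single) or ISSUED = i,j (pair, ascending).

  cy0 -> i0 (beq) no-port BR/MEM
  cy1 -> i1 (ld) RAW r0
  cy2 -> i2+i3 (and/mulh) dual
  cy3 -> i4 (add) RAW r0
  cy4 -> i5+i6 (bne/mulh) dual
  cy5 -> i7 (sll) RAW r0
  cy6 -> i8+i9 (st/mulh) dual
  cy7 -> i10 (or) WAW r4
  cy8 -> i11 (sub) RAW r4
  cy9 -> i12 (blt) tail

ISSUED = 4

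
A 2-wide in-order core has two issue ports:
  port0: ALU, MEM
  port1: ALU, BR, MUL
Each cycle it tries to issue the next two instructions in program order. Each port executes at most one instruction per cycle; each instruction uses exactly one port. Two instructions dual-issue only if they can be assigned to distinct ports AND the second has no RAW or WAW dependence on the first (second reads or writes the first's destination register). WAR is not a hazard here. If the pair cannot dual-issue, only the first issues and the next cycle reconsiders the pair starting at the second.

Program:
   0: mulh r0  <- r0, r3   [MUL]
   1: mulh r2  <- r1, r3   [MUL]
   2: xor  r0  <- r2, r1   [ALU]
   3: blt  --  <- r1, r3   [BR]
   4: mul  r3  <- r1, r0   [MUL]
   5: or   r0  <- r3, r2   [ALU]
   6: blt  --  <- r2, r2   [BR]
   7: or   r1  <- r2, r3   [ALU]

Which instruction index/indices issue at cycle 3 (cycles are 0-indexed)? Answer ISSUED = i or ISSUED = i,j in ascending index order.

ISSUED = 4

c0: i0 mulh  no-port MUL/MUL
c1: i1 mulh  RAW r2
c2: i2&i3 xor blt  2-wide
c3: i4 mul  RAW r3
c4: i5&i6 or blt  2-wide
c5: i7 or  tail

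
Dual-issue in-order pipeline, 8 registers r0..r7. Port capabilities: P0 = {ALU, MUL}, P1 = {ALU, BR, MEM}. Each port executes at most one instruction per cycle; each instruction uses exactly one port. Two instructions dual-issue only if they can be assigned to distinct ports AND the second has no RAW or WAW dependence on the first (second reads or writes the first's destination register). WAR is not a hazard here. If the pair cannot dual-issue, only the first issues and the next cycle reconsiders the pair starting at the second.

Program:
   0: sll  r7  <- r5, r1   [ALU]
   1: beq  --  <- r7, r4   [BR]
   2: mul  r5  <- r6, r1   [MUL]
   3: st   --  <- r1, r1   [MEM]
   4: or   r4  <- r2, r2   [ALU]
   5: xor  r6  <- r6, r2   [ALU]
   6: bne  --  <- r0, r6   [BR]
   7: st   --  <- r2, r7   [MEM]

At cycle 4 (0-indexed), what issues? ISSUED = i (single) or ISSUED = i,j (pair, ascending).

[0] i0  sll  -- RAW r7
[1] i1&i2  beq+mul  -- 2-wide
[2] i3&i4  st+or  -- 2-wide
[3] i5  xor  -- RAW r6
[4] i6  bne  -- no-port BR/MEM
[5] i7  st  -- tail

ISSUED = 6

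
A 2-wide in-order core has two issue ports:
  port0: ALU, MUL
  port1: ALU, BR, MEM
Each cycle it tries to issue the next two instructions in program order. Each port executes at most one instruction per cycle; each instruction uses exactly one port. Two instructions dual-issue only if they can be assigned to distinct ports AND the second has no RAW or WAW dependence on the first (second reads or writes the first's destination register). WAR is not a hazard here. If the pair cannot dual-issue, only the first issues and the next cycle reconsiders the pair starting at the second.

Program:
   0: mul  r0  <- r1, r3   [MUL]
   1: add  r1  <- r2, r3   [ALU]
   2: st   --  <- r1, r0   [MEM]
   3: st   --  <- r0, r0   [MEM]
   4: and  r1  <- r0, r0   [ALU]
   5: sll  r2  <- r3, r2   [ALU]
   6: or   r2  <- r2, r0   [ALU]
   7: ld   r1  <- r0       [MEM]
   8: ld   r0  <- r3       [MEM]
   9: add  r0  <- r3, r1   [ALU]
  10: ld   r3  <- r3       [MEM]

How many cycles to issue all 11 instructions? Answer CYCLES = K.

CYCLES = 7

t=0 i0,i1:mul+add ; dual
t=1 i2:st ; no-port MEM/MEM
t=2 i3,i4:st+and ; dual
t=3 i5:sll ; RAW+WAW r2
t=4 i6,i7:or+ld ; dual
t=5 i8:ld ; WAW r0
t=6 i9,i10:add+ld ; dual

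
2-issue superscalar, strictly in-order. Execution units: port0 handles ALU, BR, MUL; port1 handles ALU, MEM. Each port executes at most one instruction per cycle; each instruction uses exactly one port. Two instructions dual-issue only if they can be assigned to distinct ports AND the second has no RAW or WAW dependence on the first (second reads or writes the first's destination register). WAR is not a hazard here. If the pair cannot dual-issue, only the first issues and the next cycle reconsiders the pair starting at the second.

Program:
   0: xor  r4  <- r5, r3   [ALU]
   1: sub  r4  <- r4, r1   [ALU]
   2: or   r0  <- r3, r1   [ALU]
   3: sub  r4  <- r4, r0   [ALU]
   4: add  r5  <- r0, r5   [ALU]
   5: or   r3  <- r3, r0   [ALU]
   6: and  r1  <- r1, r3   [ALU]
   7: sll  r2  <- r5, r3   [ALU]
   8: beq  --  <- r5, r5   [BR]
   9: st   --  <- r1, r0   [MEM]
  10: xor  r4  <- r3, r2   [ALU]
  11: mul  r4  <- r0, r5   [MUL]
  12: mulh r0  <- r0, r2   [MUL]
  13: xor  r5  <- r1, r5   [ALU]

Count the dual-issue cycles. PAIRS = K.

#0 head=0: xor i0 RAW+WAW r4
#1 head=1: sub/or i1+i2 2-wide
#2 head=3: sub/add i3+i4 2-wide
#3 head=5: or i5 RAW r3
#4 head=6: and/sll i6+i7 2-wide
#5 head=8: beq/st i8+i9 2-wide
#6 head=10: xor i10 WAW r4
#7 head=11: mul i11 no-port MUL/MUL
#8 head=12: mulh/xor i12+i13 2-wide

PAIRS = 5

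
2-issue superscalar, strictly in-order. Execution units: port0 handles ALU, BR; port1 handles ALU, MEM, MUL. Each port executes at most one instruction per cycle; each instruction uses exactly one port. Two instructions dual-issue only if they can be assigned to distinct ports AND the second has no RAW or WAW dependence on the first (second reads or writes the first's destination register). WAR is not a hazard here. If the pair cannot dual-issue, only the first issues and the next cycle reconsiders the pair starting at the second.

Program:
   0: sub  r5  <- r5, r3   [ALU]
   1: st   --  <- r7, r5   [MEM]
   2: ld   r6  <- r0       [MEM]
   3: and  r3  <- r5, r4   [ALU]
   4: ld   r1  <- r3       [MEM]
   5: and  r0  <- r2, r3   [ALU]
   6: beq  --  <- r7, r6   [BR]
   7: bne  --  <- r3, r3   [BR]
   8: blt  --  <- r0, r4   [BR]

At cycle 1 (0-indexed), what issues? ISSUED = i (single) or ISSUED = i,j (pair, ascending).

t=0 i0:sub ; RAW r5
t=1 i1:st ; no-port MEM/MEM
t=2 i2+i3:ld/and ; 2-wide
t=3 i4+i5:ld/and ; 2-wide
t=4 i6:beq ; no-port BR/BR
t=5 i7:bne ; no-port BR/BR
t=6 i8:blt ; tail

ISSUED = 1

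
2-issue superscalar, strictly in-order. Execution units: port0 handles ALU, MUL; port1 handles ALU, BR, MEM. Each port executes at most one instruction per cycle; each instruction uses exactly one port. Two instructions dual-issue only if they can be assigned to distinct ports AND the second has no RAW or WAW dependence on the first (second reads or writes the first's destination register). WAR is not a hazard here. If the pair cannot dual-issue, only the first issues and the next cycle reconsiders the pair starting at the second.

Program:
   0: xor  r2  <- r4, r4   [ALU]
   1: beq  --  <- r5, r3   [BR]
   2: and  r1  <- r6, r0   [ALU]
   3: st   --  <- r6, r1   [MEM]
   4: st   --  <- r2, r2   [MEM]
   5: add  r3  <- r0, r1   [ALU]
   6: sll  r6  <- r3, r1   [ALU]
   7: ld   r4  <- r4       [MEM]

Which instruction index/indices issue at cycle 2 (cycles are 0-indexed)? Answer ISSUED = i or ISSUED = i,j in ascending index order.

0. xor.ALU;beq.BR @i0,i1  | dual
1. and.ALU @i2  | RAW r1
2. st.MEM @i3  | no-port MEM/MEM
3. st.MEM;add.ALU @i4,i5  | dual
4. sll.ALU;ld.MEM @i6,i7  | dual

ISSUED = 3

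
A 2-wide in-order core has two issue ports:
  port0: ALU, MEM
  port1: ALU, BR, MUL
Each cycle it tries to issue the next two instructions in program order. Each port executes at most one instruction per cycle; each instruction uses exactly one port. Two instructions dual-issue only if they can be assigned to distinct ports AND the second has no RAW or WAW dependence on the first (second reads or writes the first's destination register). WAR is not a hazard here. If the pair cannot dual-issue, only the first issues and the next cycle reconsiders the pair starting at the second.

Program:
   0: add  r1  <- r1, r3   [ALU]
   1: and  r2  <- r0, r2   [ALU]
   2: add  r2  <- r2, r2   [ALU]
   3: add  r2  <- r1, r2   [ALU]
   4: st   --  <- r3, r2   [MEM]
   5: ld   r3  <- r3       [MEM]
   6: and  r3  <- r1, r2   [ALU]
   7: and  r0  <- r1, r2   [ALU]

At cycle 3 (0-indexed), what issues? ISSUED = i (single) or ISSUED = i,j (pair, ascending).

ISSUED = 4

[0] i0&i1  add/and  -- 2-wide
[1] i2  add  -- RAW+WAW r2
[2] i3  add  -- RAW r2
[3] i4  st  -- no-port MEM/MEM
[4] i5  ld  -- WAW r3
[5] i6&i7  and/and  -- 2-wide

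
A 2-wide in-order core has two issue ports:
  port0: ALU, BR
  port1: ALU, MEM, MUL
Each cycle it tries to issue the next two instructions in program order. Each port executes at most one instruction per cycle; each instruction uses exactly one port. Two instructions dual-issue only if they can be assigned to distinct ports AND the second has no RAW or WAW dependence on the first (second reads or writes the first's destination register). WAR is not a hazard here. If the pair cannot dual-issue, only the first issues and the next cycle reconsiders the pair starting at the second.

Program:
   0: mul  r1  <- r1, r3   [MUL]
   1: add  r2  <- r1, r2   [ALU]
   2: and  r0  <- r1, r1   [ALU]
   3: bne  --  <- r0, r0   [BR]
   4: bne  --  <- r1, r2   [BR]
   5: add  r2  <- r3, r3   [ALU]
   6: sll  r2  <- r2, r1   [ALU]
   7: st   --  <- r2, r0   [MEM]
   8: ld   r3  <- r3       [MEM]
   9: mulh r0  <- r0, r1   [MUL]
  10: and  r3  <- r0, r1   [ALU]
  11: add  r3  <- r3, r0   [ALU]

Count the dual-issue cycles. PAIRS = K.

c0: i0 mul.MUL  RAW r1
c1: i1/i2 add.ALU+and.ALU  dual
c2: i3 bne.BR  no-port BR/BR
c3: i4/i5 bne.BR+add.ALU  dual
c4: i6 sll.ALU  RAW r2
c5: i7 st.MEM  no-port MEM/MEM
c6: i8 ld.MEM  no-port MEM/MUL
c7: i9 mulh.MUL  RAW r0
c8: i10 and.ALU  RAW+WAW r3
c9: i11 add.ALU  tail

PAIRS = 2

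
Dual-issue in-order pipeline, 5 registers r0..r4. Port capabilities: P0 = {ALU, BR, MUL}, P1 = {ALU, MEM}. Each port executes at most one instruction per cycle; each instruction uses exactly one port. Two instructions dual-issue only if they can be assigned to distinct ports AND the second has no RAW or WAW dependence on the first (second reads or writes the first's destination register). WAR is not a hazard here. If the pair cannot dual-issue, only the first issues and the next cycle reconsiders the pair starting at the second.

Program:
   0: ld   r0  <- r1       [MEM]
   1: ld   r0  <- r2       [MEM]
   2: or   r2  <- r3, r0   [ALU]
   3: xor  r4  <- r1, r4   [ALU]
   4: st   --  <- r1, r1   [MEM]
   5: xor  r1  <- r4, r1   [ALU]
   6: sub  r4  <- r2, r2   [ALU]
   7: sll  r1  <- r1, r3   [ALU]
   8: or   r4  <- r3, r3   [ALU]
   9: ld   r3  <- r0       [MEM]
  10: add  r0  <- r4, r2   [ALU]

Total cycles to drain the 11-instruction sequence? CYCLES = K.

[0] i0  ld.MEM  -- no-port MEM/MEM
[1] i1  ld.MEM  -- RAW r0
[2] i2,i3  or.ALU xor.ALU  -- dual
[3] i4,i5  st.MEM xor.ALU  -- dual
[4] i6,i7  sub.ALU sll.ALU  -- dual
[5] i8,i9  or.ALU ld.MEM  -- dual
[6] i10  add.ALU  -- tail

CYCLES = 7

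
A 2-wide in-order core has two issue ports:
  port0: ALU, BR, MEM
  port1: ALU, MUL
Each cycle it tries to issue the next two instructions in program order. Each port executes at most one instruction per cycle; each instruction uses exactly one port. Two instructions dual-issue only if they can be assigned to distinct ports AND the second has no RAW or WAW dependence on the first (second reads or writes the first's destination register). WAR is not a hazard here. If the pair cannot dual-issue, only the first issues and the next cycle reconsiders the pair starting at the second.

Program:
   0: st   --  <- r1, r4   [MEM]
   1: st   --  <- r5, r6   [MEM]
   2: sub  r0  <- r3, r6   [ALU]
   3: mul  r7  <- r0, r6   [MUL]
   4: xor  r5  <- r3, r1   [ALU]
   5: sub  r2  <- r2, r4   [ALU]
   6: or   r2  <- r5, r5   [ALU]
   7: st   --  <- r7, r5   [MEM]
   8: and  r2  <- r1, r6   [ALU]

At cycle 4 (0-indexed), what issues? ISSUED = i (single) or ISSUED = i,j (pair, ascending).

ISSUED = 6,7

  cy0 -> i0 (st) no-port MEM/MEM
  cy1 -> i1+i2 (st/sub) pair
  cy2 -> i3+i4 (mul/xor) pair
  cy3 -> i5 (sub) WAW r2
  cy4 -> i6+i7 (or/st) pair
  cy5 -> i8 (and) tail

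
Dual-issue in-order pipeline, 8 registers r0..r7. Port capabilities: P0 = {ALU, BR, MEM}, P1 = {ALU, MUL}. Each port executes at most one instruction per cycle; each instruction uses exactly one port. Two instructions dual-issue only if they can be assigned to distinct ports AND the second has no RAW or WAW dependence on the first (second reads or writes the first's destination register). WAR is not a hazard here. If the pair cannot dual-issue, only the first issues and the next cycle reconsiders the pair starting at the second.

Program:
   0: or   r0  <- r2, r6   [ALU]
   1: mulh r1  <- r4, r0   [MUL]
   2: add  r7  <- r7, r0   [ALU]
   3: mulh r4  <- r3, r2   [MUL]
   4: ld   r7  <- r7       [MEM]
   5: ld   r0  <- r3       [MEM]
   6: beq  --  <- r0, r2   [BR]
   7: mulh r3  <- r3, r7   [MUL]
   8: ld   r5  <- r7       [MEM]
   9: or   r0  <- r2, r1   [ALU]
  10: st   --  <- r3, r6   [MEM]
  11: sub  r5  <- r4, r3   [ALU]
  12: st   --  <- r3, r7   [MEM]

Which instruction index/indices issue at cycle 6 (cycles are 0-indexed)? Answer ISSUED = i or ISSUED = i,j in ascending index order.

0. or.ALU @i0  | RAW r0
1. mulh.MUL/add.ALU @i1+i2  | dual
2. mulh.MUL/ld.MEM @i3+i4  | dual
3. ld.MEM @i5  | no-port MEM/BR
4. beq.BR/mulh.MUL @i6+i7  | dual
5. ld.MEM/or.ALU @i8+i9  | dual
6. st.MEM/sub.ALU @i10+i11  | dual
7. st.MEM @i12  | tail

ISSUED = 10,11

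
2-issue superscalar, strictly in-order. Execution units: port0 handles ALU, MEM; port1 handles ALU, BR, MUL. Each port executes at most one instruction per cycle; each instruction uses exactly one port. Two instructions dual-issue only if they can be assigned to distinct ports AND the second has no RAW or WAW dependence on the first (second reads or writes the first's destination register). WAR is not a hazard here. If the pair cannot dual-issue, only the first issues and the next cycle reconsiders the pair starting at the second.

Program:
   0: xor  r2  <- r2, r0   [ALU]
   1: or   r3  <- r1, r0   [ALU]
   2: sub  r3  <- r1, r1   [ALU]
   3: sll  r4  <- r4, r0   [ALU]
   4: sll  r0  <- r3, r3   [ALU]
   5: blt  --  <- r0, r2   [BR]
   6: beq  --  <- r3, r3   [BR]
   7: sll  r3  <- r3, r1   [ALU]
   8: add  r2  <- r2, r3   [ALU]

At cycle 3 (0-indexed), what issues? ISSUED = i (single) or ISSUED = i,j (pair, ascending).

0. xor.ALU/or.ALU @i0,i1  | dual
1. sub.ALU/sll.ALU @i2,i3  | dual
2. sll.ALU @i4  | RAW r0
3. blt.BR @i5  | no-port BR/BR
4. beq.BR/sll.ALU @i6,i7  | dual
5. add.ALU @i8  | tail

ISSUED = 5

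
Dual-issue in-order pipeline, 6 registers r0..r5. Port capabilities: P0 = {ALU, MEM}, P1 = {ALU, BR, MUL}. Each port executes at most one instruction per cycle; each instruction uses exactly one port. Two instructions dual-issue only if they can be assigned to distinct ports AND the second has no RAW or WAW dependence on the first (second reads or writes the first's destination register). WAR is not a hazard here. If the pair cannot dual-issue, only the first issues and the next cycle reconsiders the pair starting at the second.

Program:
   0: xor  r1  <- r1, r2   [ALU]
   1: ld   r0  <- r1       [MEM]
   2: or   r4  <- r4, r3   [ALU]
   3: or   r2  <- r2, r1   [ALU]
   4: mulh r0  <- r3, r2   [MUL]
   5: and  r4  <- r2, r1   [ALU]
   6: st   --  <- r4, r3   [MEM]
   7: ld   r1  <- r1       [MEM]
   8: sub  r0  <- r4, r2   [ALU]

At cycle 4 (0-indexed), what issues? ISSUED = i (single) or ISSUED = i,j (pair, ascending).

[0] i0  xor  -- RAW r1
[1] i1&i2  ld/or  -- dual
[2] i3  or  -- RAW r2
[3] i4&i5  mulh/and  -- dual
[4] i6  st  -- no-port MEM/MEM
[5] i7&i8  ld/sub  -- dual

ISSUED = 6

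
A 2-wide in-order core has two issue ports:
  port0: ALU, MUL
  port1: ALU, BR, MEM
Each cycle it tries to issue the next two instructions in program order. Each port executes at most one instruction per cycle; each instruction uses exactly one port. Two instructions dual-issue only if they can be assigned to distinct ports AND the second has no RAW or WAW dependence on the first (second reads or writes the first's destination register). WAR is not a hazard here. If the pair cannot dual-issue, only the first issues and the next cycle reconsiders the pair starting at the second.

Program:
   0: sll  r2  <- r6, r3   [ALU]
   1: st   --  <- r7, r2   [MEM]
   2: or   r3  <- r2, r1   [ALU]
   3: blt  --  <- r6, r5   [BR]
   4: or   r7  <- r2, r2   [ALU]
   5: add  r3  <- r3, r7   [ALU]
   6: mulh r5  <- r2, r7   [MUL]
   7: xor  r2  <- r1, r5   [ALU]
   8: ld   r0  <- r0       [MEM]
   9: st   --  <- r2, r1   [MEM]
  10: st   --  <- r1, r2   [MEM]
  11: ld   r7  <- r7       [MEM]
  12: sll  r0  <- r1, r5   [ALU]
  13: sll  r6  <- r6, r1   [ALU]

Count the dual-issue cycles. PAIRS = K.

PAIRS = 5

c0: i0 sll.ALU  RAW r2
c1: i1&i2 st.MEM or.ALU  dual
c2: i3&i4 blt.BR or.ALU  dual
c3: i5&i6 add.ALU mulh.MUL  dual
c4: i7&i8 xor.ALU ld.MEM  dual
c5: i9 st.MEM  no-port MEM/MEM
c6: i10 st.MEM  no-port MEM/MEM
c7: i11&i12 ld.MEM sll.ALU  dual
c8: i13 sll.ALU  tail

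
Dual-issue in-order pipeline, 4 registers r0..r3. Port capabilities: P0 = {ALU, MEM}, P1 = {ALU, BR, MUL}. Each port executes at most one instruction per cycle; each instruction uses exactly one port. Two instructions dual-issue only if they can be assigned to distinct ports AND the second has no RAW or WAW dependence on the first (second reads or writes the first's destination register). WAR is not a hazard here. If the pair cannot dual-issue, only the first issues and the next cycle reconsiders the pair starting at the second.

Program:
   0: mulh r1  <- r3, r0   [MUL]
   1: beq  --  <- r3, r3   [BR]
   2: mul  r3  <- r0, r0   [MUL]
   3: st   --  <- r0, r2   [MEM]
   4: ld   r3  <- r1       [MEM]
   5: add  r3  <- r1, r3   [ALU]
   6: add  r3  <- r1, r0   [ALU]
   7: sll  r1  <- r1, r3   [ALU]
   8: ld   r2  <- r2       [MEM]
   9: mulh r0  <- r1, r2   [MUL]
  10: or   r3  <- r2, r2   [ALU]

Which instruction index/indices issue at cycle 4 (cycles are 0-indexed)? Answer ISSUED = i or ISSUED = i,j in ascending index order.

ISSUED = 5

#0 head=0: mulh i0 no-port MUL/BR
#1 head=1: beq i1 no-port BR/MUL
#2 head=2: mul;st i2&i3 dual
#3 head=4: ld i4 RAW+WAW r3
#4 head=5: add i5 WAW r3
#5 head=6: add i6 RAW r3
#6 head=7: sll;ld i7&i8 dual
#7 head=9: mulh;or i9&i10 dual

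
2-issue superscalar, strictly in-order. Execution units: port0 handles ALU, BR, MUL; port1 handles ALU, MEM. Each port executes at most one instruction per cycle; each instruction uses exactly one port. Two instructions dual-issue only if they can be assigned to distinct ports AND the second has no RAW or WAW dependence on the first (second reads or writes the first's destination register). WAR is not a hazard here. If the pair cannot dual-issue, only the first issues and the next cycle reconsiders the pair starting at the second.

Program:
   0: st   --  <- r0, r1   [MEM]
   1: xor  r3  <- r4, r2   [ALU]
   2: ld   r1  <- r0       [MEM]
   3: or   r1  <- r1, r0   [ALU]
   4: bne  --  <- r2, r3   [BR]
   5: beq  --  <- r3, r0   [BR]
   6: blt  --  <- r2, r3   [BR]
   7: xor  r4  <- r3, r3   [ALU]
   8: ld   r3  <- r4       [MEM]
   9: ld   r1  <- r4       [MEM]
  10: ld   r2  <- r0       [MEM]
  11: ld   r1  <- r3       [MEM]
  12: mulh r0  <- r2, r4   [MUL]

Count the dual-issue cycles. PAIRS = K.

PAIRS = 4

  cy0 -> i0&i1 (st.MEM xor.ALU) dual
  cy1 -> i2 (ld.MEM) RAW+WAW r1
  cy2 -> i3&i4 (or.ALU bne.BR) dual
  cy3 -> i5 (beq.BR) no-port BR/BR
  cy4 -> i6&i7 (blt.BR xor.ALU) dual
  cy5 -> i8 (ld.MEM) no-port MEM/MEM
  cy6 -> i9 (ld.MEM) no-port MEM/MEM
  cy7 -> i10 (ld.MEM) no-port MEM/MEM
  cy8 -> i11&i12 (ld.MEM mulh.MUL) dual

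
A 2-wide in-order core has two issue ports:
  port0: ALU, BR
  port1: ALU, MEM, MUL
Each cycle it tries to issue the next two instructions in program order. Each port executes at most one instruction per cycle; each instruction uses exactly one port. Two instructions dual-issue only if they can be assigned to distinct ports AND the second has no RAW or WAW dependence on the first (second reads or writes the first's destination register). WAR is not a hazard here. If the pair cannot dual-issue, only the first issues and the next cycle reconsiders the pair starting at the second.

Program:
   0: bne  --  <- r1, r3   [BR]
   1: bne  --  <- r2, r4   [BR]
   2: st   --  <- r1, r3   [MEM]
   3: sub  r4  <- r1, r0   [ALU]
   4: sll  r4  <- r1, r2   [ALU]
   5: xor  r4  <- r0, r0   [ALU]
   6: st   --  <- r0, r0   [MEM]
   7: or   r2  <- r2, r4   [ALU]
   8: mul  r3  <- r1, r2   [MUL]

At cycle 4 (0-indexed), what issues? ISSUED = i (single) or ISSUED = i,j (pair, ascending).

0. bne.BR @i0  | no-port BR/BR
1. bne.BR st.MEM @i1&i2  | pair
2. sub.ALU @i3  | WAW r4
3. sll.ALU @i4  | WAW r4
4. xor.ALU st.MEM @i5&i6  | pair
5. or.ALU @i7  | RAW r2
6. mul.MUL @i8  | tail

ISSUED = 5,6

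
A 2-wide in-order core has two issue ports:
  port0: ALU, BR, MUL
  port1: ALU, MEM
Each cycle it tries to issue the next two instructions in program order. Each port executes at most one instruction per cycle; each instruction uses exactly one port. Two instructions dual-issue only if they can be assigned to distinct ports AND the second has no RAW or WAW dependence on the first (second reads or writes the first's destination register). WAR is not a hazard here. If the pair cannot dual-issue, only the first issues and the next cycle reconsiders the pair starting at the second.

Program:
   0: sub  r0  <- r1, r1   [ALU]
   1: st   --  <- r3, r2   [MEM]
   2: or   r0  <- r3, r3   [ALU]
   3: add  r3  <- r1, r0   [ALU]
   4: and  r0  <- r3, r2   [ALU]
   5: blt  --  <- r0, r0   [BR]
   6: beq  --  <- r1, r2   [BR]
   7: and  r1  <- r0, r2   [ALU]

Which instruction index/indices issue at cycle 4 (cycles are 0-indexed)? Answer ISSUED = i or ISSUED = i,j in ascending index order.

#0 head=0: sub st i0+i1 2-wide
#1 head=2: or i2 RAW r0
#2 head=3: add i3 RAW r3
#3 head=4: and i4 RAW r0
#4 head=5: blt i5 no-port BR/BR
#5 head=6: beq and i6+i7 2-wide

ISSUED = 5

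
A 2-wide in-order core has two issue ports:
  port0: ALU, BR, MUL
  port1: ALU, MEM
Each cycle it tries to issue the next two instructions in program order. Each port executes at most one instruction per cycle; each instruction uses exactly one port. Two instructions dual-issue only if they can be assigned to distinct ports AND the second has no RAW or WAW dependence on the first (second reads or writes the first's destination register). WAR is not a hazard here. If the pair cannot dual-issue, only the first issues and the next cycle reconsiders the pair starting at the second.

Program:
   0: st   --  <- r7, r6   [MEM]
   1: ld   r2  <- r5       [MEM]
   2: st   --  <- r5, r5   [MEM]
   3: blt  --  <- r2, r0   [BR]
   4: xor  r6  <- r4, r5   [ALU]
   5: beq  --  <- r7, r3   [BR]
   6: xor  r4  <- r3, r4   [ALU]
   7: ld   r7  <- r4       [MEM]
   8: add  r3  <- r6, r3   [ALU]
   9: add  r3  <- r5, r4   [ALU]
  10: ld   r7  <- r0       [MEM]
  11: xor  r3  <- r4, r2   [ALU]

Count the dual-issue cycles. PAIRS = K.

PAIRS = 4

c0: i0 st.MEM  no-port MEM/MEM
c1: i1 ld.MEM  no-port MEM/MEM
c2: i2+i3 st.MEM blt.BR  dual
c3: i4+i5 xor.ALU beq.BR  dual
c4: i6 xor.ALU  RAW r4
c5: i7+i8 ld.MEM add.ALU  dual
c6: i9+i10 add.ALU ld.MEM  dual
c7: i11 xor.ALU  tail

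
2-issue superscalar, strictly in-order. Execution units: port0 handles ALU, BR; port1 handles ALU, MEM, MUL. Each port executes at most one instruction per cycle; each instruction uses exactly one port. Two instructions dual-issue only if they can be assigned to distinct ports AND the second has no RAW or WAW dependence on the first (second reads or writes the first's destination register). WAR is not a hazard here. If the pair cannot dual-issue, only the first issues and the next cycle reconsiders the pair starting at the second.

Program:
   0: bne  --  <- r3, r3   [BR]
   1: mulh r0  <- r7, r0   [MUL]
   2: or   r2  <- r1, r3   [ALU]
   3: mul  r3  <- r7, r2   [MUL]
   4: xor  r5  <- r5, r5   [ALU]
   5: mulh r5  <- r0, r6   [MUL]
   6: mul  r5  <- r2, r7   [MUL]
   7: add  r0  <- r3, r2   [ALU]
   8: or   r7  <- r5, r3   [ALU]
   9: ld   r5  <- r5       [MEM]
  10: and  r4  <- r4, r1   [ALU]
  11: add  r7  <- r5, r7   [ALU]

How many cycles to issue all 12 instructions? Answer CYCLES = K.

[0] i0/i1  bne/mulh  -- 2-wide
[1] i2  or  -- RAW r2
[2] i3/i4  mul/xor  -- 2-wide
[3] i5  mulh  -- no-port MUL/MUL
[4] i6/i7  mul/add  -- 2-wide
[5] i8/i9  or/ld  -- 2-wide
[6] i10/i11  and/add  -- 2-wide

CYCLES = 7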